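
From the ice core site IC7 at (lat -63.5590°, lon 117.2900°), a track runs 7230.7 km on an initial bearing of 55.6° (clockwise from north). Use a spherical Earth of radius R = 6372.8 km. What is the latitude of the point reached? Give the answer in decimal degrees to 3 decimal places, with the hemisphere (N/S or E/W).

δ = d/R = 7230.7/6372.8 = 1.134619 rad
φ₂ = arcsin(sin φ₁ cos δ + cos φ₁ sin δ cos θ)
   = arcsin(-0.89539·0.42248 + 0.44528·0.90637·0.56497) = -8.64262°
λ₂ = λ₁ + atan2(sin θ sin δ cos φ₁, cos δ − sin φ₁ sin φ₂) = 166.44227°

8.643°S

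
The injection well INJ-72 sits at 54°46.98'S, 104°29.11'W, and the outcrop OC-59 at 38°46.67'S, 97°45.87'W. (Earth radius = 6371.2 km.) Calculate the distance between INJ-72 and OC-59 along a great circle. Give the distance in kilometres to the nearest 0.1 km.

1849.8 km

INJ-72: φ = -54.78300°, λ = -104.48517°
OC-59: φ = -38.77783°, λ = -97.76450°
Δφ = 16.0052°,  Δλ = 6.7207°
a = sin²(Δφ/2) + cos φ₁ cos φ₂ sin²(Δλ/2) = 0.020926
c = 2·arcsin(√a) = 0.290336 rad = 16.6350°
d = R·c = 6371.2 × 0.290336 = 1849.8 km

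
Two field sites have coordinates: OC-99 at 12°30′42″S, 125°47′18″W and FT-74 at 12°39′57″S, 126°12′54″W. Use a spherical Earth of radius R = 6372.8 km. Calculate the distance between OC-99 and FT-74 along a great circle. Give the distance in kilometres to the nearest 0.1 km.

OC-99: φ = -12.51167°, λ = -125.78833°
FT-74: φ = -12.66583°, λ = -126.21500°
Δφ = -0.1542°,  Δλ = -0.4267°
a = sin²(Δφ/2) + cos φ₁ cos φ₂ sin²(Δλ/2) = 0.000015
c = 2·arcsin(√a) = 0.007750 rad = 0.4440°
d = R·c = 6372.8 × 0.007750 = 49.4 km

49.4 km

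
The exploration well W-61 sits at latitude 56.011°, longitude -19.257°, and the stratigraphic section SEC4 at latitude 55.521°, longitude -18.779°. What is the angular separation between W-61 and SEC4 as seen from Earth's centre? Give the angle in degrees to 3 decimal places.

0.559°

Δφ = -0.4900°,  Δλ = 0.4780°
a = sin²(Δφ/2) + cos φ₁ cos φ₂ sin²(Δλ/2) = 0.000024
c = 2·arcsin(√a) = 0.009755 rad = 0.5589°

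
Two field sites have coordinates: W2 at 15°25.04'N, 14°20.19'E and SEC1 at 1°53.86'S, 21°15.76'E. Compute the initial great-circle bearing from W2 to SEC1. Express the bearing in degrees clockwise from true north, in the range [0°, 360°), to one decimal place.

W2: φ = +15.41733°, λ = +14.33650°
SEC1: φ = -1.89767°, λ = +21.26267°
Δλ = 6.9262°
y = sin Δλ · cos φ₂ = 0.120524
x = cos φ₁ sin φ₂ − sin φ₁ cos φ₂ cos Δλ = -0.295686
θ = atan2(y, x) = 157.8238° → 157.8238° (mod 360°)

157.8°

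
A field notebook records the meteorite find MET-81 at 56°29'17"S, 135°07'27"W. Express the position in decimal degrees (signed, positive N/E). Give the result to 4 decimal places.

-56.4881°, -135.1242°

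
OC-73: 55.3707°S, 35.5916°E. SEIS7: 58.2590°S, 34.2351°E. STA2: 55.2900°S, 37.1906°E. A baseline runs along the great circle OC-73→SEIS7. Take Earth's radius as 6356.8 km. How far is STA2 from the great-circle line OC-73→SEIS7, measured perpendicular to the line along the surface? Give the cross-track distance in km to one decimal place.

δ₁₃ = central angle OC-73→STA2 = 0.015937 rad  (haversine)
θ₁₃ = bearing OC-73→STA2 = 85.588°,  θ₁₂ = bearing OC-73→SEIS7 = 193.851°
dₓₜ = R·arcsin(sin δ₁₃ · sin(θ₁₃ − θ₁₂)) = 6356.8·arcsin(0.01594·sin(-108.263°)) = -96.206 km
|dₓₜ| = 96.206 km

96.2 km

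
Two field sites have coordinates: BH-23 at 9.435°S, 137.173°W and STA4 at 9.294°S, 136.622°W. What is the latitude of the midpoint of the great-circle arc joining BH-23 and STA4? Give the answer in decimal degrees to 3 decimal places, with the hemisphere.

9.365°S

Bx = cos φ₂ cos Δλ = 0.986827,  By = cos φ₂ sin Δλ = 0.009490
φₘ = atan2(sin φ₁ + sin φ₂, √((cos φ₁ + Bx)² + By²)) = -9.36461°
λₘ = λ₁ + atan2(By, cos φ₁ + Bx) = -136.89744°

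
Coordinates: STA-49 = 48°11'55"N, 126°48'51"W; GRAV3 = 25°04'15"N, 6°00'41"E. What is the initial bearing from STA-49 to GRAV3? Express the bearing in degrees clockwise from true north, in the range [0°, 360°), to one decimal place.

41.9°

STA-49: φ = +48.19861°, λ = -126.81417°
GRAV3: φ = +25.07083°, λ = +6.01139°
Δλ = 132.8256°
y = sin Δλ · cos φ₂ = 0.664327
x = cos φ₁ sin φ₂ − sin φ₁ cos φ₂ cos Δλ = 0.741440
θ = atan2(y, x) = 41.8602° → 41.8602° (mod 360°)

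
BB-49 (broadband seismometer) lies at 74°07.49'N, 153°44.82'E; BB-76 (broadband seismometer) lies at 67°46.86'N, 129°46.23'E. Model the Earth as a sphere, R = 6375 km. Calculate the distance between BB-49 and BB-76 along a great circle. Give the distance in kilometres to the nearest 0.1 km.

BB-49: φ = +74.12483°, λ = +153.74700°
BB-76: φ = +67.78100°, λ = +129.77050°
Δφ = -6.3438°,  Δλ = -23.9765°
a = sin²(Δφ/2) + cos φ₁ cos φ₂ sin²(Δλ/2) = 0.007524
c = 2·arcsin(√a) = 0.173705 rad = 9.9526°
d = R·c = 6375 × 0.173705 = 1107.4 km

1107.4 km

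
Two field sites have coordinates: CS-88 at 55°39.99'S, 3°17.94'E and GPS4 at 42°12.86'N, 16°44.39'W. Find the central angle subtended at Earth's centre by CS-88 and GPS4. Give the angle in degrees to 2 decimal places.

99.35°

CS-88: φ = -55.66650°, λ = +3.29900°
GPS4: φ = +42.21433°, λ = -16.73983°
Δφ = 97.8808°,  Δλ = -20.0388°
a = sin²(Δφ/2) + cos φ₁ cos φ₂ sin²(Δλ/2) = 0.581201
c = 2·arcsin(√a) = 1.733921 rad = 99.3463°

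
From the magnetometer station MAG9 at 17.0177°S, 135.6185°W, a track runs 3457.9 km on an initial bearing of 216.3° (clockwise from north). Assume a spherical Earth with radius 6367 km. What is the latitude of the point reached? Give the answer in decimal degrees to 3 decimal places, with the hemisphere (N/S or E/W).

40.452°S

δ = d/R = 3457.9/6367 = 0.543097 rad
φ₂ = arcsin(sin φ₁ cos δ + cos φ₁ sin δ cos θ)
   = arcsin(-0.29267·0.85611 + 0.95621·0.51679·-0.80593) = -40.45232°
λ₂ = λ₁ + atan2(sin θ sin δ cos φ₁, cos δ − sin φ₁ sin φ₂) = -159.32556°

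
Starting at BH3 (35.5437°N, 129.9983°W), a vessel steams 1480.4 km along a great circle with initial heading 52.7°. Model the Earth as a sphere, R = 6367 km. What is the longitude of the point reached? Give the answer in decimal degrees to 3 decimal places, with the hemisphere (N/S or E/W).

115.535°W

δ = d/R = 1480.4/6367 = 0.232511 rad
φ₂ = arcsin(sin φ₁ cos δ + cos φ₁ sin δ cos θ)
   = arcsin(0.58132·0.97309 + 0.81367·0.23042·0.60599) = 42.78868°
λ₂ = λ₁ + atan2(sin θ sin δ cos φ₁, cos δ − sin φ₁ sin φ₂) = -115.53461°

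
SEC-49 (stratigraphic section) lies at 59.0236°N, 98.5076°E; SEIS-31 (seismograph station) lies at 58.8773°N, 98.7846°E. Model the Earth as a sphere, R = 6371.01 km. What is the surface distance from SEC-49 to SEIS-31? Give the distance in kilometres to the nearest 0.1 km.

Δφ = -0.1463°,  Δλ = 0.2770°
a = sin²(Δφ/2) + cos φ₁ cos φ₂ sin²(Δλ/2) = 0.000003
c = 2·arcsin(√a) = 0.003569 rad = 0.2045°
d = R·c = 6371.01 × 0.003569 = 22.7 km

22.7 km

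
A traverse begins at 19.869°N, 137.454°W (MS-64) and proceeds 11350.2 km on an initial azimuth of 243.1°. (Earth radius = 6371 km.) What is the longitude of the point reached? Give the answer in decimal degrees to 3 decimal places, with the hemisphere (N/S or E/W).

δ = d/R = 11350.2/6371 = 1.781541 rad
φ₂ = arcsin(sin φ₁ cos δ + cos φ₁ sin δ cos θ)
   = arcsin(0.33987·-0.20919 + 0.94047·0.97788·-0.45243) = -29.15574°
λ₂ = λ₁ + atan2(sin θ sin δ cos φ₁, cos δ − sin φ₁ sin φ₂) = 129.50239°

129.502°E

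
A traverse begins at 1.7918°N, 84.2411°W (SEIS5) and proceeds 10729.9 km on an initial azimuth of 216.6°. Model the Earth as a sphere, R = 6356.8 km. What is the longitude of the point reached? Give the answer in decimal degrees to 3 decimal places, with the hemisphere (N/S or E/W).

176.938°E

δ = d/R = 10729.9/6356.8 = 1.687940 rad
φ₂ = arcsin(sin φ₁ cos δ + cos φ₁ sin δ cos θ)
   = arcsin(0.03127·-0.11688 + 0.99951·0.99315·-0.80282) = -53.18552°
λ₂ = λ₁ + atan2(sin θ sin δ cos φ₁, cos δ − sin φ₁ sin φ₂) = 176.93801°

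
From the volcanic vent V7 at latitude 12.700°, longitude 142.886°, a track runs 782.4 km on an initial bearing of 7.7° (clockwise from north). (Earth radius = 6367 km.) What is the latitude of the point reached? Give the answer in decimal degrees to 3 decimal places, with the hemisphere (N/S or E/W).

19.675°N

δ = d/R = 782.4/6367 = 0.122884 rad
φ₂ = arcsin(sin φ₁ cos δ + cos φ₁ sin δ cos θ)
   = arcsin(0.21985·0.99246 + 0.97553·0.12257·0.99098) = 19.67509°
λ₂ = λ₁ + atan2(sin θ sin δ cos φ₁, cos δ − sin φ₁ sin φ₂) = 143.88538°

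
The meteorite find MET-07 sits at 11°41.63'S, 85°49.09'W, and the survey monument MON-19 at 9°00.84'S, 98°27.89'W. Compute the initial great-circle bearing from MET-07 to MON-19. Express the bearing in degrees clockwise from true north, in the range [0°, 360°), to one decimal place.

281.0°

MET-07: φ = -11.69383°, λ = -85.81817°
MON-19: φ = -9.01400°, λ = -98.46483°
Δλ = -12.6467°
y = sin Δλ · cos φ₂ = -0.216234
x = cos φ₁ sin φ₂ − sin φ₁ cos φ₂ cos Δλ = 0.041898
θ = atan2(y, x) = -79.0341° → 280.9659° (mod 360°)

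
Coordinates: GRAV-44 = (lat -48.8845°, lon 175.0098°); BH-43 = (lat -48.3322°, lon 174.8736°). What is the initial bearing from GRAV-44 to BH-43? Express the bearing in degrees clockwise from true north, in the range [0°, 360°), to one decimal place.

Δλ = -0.1362°
y = sin Δλ · cos φ₂ = -0.001580
x = cos φ₁ sin φ₂ − sin φ₁ cos φ₂ cos Δλ = 0.009638
θ = atan2(y, x) = -9.3120° → 350.6880° (mod 360°)

350.7°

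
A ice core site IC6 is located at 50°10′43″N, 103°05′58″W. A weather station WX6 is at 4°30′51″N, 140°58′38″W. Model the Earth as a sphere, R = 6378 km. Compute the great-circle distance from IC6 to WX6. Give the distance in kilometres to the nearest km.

IC6: φ = +50.17861°, λ = -103.09944°
WX6: φ = +4.51417°, λ = -140.97722°
Δφ = -45.6644°,  Δλ = -37.8778°
a = sin²(Δφ/2) + cos φ₁ cos φ₂ sin²(Δλ/2) = 0.217820
c = 2·arcsin(√a) = 0.971138 rad = 55.6421°
d = R·c = 6378 × 0.971138 = 6193.9 km

6194 km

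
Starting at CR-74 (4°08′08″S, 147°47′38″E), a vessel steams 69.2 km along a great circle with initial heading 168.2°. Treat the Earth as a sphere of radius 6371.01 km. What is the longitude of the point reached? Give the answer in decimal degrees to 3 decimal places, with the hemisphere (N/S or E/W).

147.922°E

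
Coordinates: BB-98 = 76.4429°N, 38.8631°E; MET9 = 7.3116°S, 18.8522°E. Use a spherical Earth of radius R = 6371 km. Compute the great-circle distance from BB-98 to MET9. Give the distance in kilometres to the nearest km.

Δφ = -83.7545°,  Δλ = -20.0109°
a = sin²(Δφ/2) + cos φ₁ cos φ₂ sin²(Δλ/2) = 0.452624
c = 2·arcsin(√a) = 1.475902 rad = 84.5630°
d = R·c = 6371 × 1.475902 = 9403.0 km

9403 km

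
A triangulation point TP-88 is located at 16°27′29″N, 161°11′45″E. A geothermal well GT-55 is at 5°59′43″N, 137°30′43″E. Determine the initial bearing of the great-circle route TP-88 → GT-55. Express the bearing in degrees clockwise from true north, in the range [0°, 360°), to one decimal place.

248.4°

TP-88: φ = +16.45806°, λ = +161.19583°
GT-55: φ = +5.99528°, λ = +137.51194°
Δλ = -23.6839°
y = sin Δλ · cos φ₂ = -0.399493
x = cos φ₁ sin φ₂ − sin φ₁ cos φ₂ cos Δλ = -0.157865
θ = atan2(y, x) = -111.5621° → 248.4379° (mod 360°)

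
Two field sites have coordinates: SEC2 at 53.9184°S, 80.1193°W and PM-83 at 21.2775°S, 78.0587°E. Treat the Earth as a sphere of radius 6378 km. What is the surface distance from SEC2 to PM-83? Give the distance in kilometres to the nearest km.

Δφ = 32.6409°,  Δλ = 158.1780°
a = sin²(Δφ/2) + cos φ₁ cos φ₂ sin²(Δλ/2) = 0.608095
c = 2·arcsin(√a) = 1.788707 rad = 102.4854°
d = R·c = 6378 × 1.788707 = 11408.4 km

11408 km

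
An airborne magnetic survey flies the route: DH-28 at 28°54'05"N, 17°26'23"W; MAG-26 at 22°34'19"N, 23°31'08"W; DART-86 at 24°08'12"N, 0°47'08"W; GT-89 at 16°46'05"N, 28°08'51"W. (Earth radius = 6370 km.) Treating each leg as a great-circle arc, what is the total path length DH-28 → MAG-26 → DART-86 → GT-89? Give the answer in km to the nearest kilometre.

6214 km

DH-28: φ = +28.90139°, λ = -17.43972°
MAG-26: φ = +22.57194°, λ = -23.51889°
DART-86: φ = +24.13667°, λ = -0.78556°
GT-89: φ = +16.76806°, λ = -28.14750°
DH-28→MAG-26: c = 0.146017 rad, d = 930.13 km
MAG-26→DART-86: c = 0.364890 rad, d = 2324.35 km
DART-86→GT-89: c = 0.464636 rad, d = 2959.73 km
Total = 930.13 + 2324.35 + 2959.73 = 6214.20 km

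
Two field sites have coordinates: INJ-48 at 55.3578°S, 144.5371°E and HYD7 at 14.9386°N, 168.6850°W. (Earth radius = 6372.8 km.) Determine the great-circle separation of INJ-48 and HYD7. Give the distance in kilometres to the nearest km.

Δφ = 70.2964°,  Δλ = 46.7779°
a = sin²(Δφ/2) + cos φ₁ cos φ₂ sin²(Δλ/2) = 0.417975
c = 2·arcsin(√a) = 1.406001 rad = 80.5579°
d = R·c = 6372.8 × 1.406001 = 8960.2 km

8960 km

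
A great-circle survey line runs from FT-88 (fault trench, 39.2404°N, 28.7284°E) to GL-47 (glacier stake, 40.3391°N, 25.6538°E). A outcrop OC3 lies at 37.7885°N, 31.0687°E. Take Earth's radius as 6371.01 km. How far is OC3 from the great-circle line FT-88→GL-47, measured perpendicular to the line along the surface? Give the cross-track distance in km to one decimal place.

52.9 km

δ₁₃ = central angle FT-88→OC3 = 0.040784 rad  (haversine)
θ₁₃ = bearing FT-88→OC3 = 127.677°,  θ₁₂ = bearing FT-88→GL-47 = 295.919°
dₓₜ = R·arcsin(sin δ₁₃ · sin(θ₁₃ − θ₁₂)) = 6371.01·arcsin(0.04077·sin(-168.243°)) = -52.932 km
|dₓₜ| = 52.932 km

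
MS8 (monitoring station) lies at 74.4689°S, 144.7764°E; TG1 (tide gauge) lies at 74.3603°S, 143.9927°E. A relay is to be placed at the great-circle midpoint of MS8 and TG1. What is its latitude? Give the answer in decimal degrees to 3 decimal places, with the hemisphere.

74.415°S

Bx = cos φ₂ cos Δλ = 0.269562,  By = cos φ₂ sin Δλ = -0.003687
φₘ = atan2(sin φ₁ + sin φ₂, √((cos φ₁ + Bx)² + By²)) = -74.41495°
λₘ = λ₁ + atan2(By, cos φ₁ + Bx) = 144.38322°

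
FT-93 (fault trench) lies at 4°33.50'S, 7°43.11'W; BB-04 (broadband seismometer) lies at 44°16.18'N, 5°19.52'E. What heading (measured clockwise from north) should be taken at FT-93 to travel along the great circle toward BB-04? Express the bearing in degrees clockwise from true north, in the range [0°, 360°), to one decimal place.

FT-93: φ = -4.55833°, λ = -7.71850°
BB-04: φ = +44.26967°, λ = +5.32533°
Δλ = 13.0438°
y = sin Δλ · cos φ₂ = 0.161613
x = cos φ₁ sin φ₂ − sin φ₁ cos φ₂ cos Δλ = 0.751268
θ = atan2(y, x) = 12.1404° → 12.1404° (mod 360°)

12.1°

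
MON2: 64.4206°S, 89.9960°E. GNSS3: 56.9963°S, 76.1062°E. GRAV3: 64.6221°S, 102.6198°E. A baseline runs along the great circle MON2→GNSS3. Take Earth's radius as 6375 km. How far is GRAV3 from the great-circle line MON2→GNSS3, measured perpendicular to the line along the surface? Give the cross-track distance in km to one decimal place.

δ₁₃ = central angle MON2→GRAV3 = 0.094687 rad  (haversine)
θ₁₃ = bearing MON2→GRAV3 = 97.819°,  θ₁₂ = bearing MON2→GNSS3 = 311.294°
dₓₜ = R·arcsin(sin δ₁₃ · sin(θ₁₃ − θ₁₂)) = 6375·arcsin(0.09455·sin(-213.476°)) = 332.607 km
|dₓₜ| = 332.607 km

332.6 km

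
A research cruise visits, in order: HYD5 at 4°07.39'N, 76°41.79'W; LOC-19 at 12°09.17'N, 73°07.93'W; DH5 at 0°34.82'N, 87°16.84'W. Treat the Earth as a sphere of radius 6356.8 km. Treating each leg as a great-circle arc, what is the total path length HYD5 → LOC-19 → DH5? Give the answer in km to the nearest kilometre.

HYD5: φ = +4.12317°, λ = -76.69650°
LOC-19: φ = +12.15283°, λ = -73.13217°
DH5: φ = +0.58033°, λ = -87.28067°
HYD5→LOC-19: c = 0.153056 rad, d = 972.95 km
LOC-19→DH5: c = 0.317501 rad, d = 2018.29 km
Total = 972.95 + 2018.29 = 2991.24 km

2991 km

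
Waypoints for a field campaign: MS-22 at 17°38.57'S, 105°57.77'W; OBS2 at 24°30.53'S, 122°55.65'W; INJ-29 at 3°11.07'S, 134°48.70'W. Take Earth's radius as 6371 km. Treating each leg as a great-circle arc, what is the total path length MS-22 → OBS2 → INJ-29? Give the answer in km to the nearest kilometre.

MS-22: φ = -17.64283°, λ = -105.96283°
OBS2: φ = -24.50883°, λ = -122.92750°
INJ-29: φ = -3.18450°, λ = -134.81167°
MS-22→OBS2: c = 0.300811 rad, d = 1916.47 km
OBS2→INJ-29: c = 0.422506 rad, d = 2691.79 km
Total = 1916.47 + 2691.79 = 4608.25 km

4608 km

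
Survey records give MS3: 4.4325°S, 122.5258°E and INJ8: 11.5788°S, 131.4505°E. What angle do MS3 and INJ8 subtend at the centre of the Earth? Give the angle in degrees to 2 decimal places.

Δφ = -7.1463°,  Δλ = 8.9247°
a = sin²(Δφ/2) + cos φ₁ cos φ₂ sin²(Δλ/2) = 0.009797
c = 2·arcsin(√a) = 0.198281 rad = 11.3607°

11.36°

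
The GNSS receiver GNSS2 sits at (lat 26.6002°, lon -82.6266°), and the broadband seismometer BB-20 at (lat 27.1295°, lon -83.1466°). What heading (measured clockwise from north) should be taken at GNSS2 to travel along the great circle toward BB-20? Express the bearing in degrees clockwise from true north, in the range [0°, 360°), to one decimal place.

Δλ = -0.5200°
y = sin Δλ · cos φ₂ = -0.008077
x = cos φ₁ sin φ₂ − sin φ₁ cos φ₂ cos Δλ = 0.009254
θ = atan2(y, x) = -41.1142° → 318.8858° (mod 360°)

318.9°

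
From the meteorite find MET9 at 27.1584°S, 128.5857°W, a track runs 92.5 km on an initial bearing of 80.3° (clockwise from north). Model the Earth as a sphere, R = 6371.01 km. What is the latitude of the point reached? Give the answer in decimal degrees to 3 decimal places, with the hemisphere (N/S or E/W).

δ = d/R = 92.5/6371.01 = 0.014519 rad
φ₂ = arcsin(sin φ₁ cos δ + cos φ₁ sin δ cos θ)
   = arcsin(-0.45645·0.99989 + 0.88975·0.01452·0.16849) = -27.01524°
λ₂ = λ₁ + atan2(sin θ sin δ cos φ₁, cos δ − sin φ₁ sin φ₂) = -127.66528°

27.015°S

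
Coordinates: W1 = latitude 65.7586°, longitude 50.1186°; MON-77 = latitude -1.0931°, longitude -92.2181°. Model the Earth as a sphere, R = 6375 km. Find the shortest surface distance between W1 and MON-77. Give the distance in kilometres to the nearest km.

12241 km

Δφ = -66.8517°,  Δλ = -142.3367°
a = sin²(Δφ/2) + cos φ₁ cos φ₂ sin²(Δλ/2) = 0.671179
c = 2·arcsin(√a) = 1.920222 rad = 110.0206°
d = R·c = 6375 × 1.920222 = 12241.4 km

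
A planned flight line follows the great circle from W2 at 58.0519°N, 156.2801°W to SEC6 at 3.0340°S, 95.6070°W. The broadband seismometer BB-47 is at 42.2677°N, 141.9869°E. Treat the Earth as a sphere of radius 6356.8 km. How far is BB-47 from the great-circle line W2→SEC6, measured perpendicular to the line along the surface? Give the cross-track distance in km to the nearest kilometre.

1563 km

δ₁₃ = central angle W2→BB-47 = 0.713372 rad  (haversine)
θ₁₃ = bearing W2→BB-47 = 275.132°,  θ₁₂ = bearing W2→SEC6 = 116.970°
dₓₜ = R·arcsin(sin δ₁₃ · sin(θ₁₃ − θ₁₂)) = 6356.8·arcsin(0.65439·sin(158.162°)) = 1563.091 km
|dₓₜ| = 1563.091 km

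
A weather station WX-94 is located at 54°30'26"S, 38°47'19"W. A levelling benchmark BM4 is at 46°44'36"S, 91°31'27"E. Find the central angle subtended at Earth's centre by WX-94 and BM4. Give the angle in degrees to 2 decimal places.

70.39°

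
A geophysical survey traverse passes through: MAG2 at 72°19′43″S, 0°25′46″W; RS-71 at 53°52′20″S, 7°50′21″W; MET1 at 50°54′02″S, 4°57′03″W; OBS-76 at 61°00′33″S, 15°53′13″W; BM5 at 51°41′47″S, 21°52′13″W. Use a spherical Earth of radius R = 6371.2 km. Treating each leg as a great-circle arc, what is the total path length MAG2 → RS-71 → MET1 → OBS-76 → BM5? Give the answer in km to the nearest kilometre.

MAG2: φ = -72.32861°, λ = -0.42944°
RS-71: φ = -53.87222°, λ = -7.83917°
MET1: φ = -50.90056°, λ = -4.95083°
OBS-76: φ = -61.00917°, λ = -15.88694°
BM5: φ = -51.69639°, λ = -21.87028°
MAG2→RS-71: c = 0.326813 rad, d = 2082.19 km
RS-71→MET1: c = 0.060293 rad, d = 384.14 km
MET1→OBS-76: c = 0.205663 rad, d = 1310.32 km
OBS-76→BM5: c = 0.172358 rad, d = 1098.13 km
Total = 2082.19 + 384.14 + 1310.32 + 1098.13 = 4874.78 km

4875 km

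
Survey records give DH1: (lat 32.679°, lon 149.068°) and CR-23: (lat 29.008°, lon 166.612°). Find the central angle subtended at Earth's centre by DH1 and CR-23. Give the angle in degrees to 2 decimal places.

15.48°

Δφ = -3.6710°,  Δλ = 17.5440°
a = sin²(Δφ/2) + cos φ₁ cos φ₂ sin²(Δλ/2) = 0.018146
c = 2·arcsin(√a) = 0.270235 rad = 15.4833°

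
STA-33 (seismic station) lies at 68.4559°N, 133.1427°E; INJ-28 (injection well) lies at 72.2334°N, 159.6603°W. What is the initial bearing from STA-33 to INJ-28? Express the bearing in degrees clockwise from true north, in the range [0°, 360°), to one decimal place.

Δλ = 67.1970°
y = sin Δλ · cos φ₂ = 0.281291
x = cos φ₁ sin φ₂ − sin φ₁ cos φ₂ cos Δλ = 0.239705
θ = atan2(y, x) = 49.5638° → 49.5638° (mod 360°)

49.6°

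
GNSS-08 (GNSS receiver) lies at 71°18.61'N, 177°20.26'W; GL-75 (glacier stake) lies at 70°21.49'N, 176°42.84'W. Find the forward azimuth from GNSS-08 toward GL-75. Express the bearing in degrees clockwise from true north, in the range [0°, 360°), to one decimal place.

167.6°

GNSS-08: φ = +71.31017°, λ = -177.33767°
GL-75: φ = +70.35817°, λ = -176.71400°
Δλ = 0.6237°
y = sin Δλ · cos φ₂ = 0.003659
x = cos φ₁ sin φ₂ − sin φ₁ cos φ₂ cos Δλ = -0.016596
θ = atan2(y, x) = 167.5672° → 167.5672° (mod 360°)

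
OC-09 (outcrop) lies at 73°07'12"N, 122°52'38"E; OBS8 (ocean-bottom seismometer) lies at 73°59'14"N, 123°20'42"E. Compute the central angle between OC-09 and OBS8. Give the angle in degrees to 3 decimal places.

0.877°

OC-09: φ = +73.12000°, λ = +122.87722°
OBS8: φ = +73.98722°, λ = +123.34500°
Δφ = 0.8672°,  Δλ = 0.4678°
a = sin²(Δφ/2) + cos φ₁ cos φ₂ sin²(Δλ/2) = 0.000059
c = 2·arcsin(√a) = 0.015311 rad = 0.8773°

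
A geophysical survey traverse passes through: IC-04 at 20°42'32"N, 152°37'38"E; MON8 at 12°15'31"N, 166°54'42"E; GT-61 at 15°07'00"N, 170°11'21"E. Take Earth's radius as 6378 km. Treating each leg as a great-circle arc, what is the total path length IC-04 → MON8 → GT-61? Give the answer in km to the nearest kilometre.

IC-04: φ = +20.70889°, λ = +152.62722°
MON8: φ = +12.25861°, λ = +166.91167°
GT-61: φ = +15.11667°, λ = +170.18917°
IC-04→MON8: c = 0.280622 rad, d = 1789.80 km
MON8→GT-61: c = 0.074676 rad, d = 476.28 km
Total = 1789.80 + 476.28 = 2266.08 km

2266 km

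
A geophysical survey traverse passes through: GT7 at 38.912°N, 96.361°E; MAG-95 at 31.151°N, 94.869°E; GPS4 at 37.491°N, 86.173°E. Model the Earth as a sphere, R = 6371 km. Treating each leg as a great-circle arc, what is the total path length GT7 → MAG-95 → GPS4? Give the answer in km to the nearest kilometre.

1938 km

GT7→MAG-95: c = 0.137117 rad, d = 873.57 km
MAG-95→GPS4: c = 0.167058 rad, d = 1064.33 km
Total = 873.57 + 1064.33 = 1937.90 km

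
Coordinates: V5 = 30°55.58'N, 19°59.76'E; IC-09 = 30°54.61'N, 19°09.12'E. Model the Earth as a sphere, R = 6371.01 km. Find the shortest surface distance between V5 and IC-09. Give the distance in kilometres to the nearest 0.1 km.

80.5 km

V5: φ = +30.92633°, λ = +19.99600°
IC-09: φ = +30.91017°, λ = +19.15200°
Δφ = -0.0162°,  Δλ = -0.8440°
a = sin²(Δφ/2) + cos φ₁ cos φ₂ sin²(Δλ/2) = 0.000040
c = 2·arcsin(√a) = 0.012641 rad = 0.7242°
d = R·c = 6371.01 × 0.012641 = 80.5 km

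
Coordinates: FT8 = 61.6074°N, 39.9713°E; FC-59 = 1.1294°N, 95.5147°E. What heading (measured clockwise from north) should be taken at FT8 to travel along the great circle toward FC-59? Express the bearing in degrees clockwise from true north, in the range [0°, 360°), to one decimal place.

120.6°

Δλ = 55.5434°
y = sin Δλ · cos φ₂ = 0.824395
x = cos φ₁ sin φ₂ − sin φ₁ cos φ₂ cos Δλ = -0.488255
θ = atan2(y, x) = 120.6365° → 120.6365° (mod 360°)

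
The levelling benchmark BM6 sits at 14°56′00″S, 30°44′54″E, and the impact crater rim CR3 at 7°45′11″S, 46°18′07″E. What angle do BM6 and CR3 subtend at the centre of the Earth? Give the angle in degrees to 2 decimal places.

BM6: φ = -14.93333°, λ = +30.74833°
CR3: φ = -7.75306°, λ = +46.30194°
Δφ = 7.1803°,  Δλ = 15.5536°
a = sin²(Δφ/2) + cos φ₁ cos φ₂ sin²(Δλ/2) = 0.021451
c = 2·arcsin(√a) = 0.293981 rad = 16.8439°

16.84°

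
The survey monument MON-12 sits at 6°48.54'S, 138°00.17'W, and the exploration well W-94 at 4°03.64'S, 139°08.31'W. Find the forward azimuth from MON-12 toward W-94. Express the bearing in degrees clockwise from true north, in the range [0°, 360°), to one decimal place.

337.6°

MON-12: φ = -6.80900°, λ = -138.00283°
W-94: φ = -4.06067°, λ = -139.13850°
Δλ = -1.1357°
y = sin Δλ · cos φ₂ = -0.019770
x = cos φ₁ sin φ₂ − sin φ₁ cos φ₂ cos Δλ = 0.047926
θ = atan2(y, x) = -22.4168° → 337.5832° (mod 360°)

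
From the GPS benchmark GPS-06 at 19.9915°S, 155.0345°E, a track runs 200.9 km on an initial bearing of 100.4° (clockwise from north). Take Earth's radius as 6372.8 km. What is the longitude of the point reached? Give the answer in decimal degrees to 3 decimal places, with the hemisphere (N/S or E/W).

156.929°E

δ = d/R = 200.9/6372.8 = 0.031525 rad
φ₂ = arcsin(sin φ₁ cos δ + cos φ₁ sin δ cos θ)
   = arcsin(-0.34188·0.99950 + 0.93974·0.03152·-0.18052) = -20.30747°
λ₂ = λ₁ + atan2(sin θ sin δ cos φ₁, cos δ − sin φ₁ sin φ₂) = 156.92883°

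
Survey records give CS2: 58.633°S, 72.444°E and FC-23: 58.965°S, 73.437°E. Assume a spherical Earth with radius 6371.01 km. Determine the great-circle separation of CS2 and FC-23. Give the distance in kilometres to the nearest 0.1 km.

68.1 km

Δφ = -0.3320°,  Δλ = 0.9930°
a = sin²(Δφ/2) + cos φ₁ cos φ₂ sin²(Δλ/2) = 0.000029
c = 2·arcsin(√a) = 0.010686 rad = 0.6122°
d = R·c = 6371.01 × 0.010686 = 68.1 km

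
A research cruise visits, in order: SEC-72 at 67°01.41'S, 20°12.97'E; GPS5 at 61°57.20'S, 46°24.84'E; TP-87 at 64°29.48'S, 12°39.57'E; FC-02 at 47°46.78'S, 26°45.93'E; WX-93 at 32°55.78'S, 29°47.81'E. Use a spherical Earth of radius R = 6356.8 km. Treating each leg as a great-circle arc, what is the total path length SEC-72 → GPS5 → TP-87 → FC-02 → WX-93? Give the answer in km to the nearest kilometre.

SEC-72: φ = -67.02350°, λ = +20.21617°
GPS5: φ = -61.95333°, λ = +46.41400°
TP-87: φ = -64.49133°, λ = +12.65950°
FC-02: φ = -47.77967°, λ = +26.76550°
WX-93: φ = -32.92967°, λ = +29.79683°
SEC-72→GPS5: c = 0.213794 rad, d = 1359.04 km
GPS5→TP-87: c = 0.265791 rad, d = 1689.58 km
TP-87→FC-02: c = 0.320627 rad, d = 2038.16 km
FC-02→WX-93: c = 0.262243 rad, d = 1667.03 km
Total = 1359.04 + 1689.58 + 2038.16 + 1667.03 = 6753.81 km

6754 km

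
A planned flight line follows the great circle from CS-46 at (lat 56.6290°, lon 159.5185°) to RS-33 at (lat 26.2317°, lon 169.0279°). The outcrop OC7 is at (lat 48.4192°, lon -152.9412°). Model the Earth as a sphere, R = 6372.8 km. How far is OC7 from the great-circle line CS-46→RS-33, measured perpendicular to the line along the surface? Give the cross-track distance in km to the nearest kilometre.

δ₁₃ = central angle CS-46→OC7 = 0.513291 rad  (haversine)
θ₁₃ = bearing CS-46→OC7 = 85.644°,  θ₁₂ = bearing CS-46→RS-33 = 163.355°
dₓₜ = R·arcsin(sin δ₁₃ · sin(θ₁₃ − θ₁₂)) = 6372.8·arcsin(0.49105·sin(-77.711°)) = -3189.083 km
|dₓₜ| = 3189.083 km

3189 km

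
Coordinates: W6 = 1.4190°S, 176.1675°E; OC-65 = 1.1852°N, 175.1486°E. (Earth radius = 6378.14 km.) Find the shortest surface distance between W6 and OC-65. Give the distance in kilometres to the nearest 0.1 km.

Δφ = 2.6042°,  Δλ = -1.0189°
a = sin²(Δφ/2) + cos φ₁ cos φ₂ sin²(Δλ/2) = 0.000595
c = 2·arcsin(√a) = 0.048806 rad = 2.7964°
d = R·c = 6378.14 × 0.048806 = 311.3 km

311.3 km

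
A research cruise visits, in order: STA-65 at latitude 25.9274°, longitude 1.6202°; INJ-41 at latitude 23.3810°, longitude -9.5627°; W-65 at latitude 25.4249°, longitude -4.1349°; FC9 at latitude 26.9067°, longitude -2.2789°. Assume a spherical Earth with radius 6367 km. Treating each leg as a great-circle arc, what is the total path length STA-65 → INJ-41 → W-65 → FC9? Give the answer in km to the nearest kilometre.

2006 km

STA-65→INJ-41: c = 0.182798 rad, d = 1163.88 km
INJ-41→W-65: c = 0.093342 rad, d = 594.31 km
W-65→FC9: c = 0.038911 rad, d = 247.74 km
Total = 1163.88 + 594.31 + 247.74 = 2005.93 km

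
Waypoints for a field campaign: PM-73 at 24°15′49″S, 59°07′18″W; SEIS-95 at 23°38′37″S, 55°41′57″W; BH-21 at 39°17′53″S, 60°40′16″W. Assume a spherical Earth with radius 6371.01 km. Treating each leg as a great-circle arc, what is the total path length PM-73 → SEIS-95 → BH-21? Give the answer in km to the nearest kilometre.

PM-73: φ = -24.26361°, λ = -59.12167°
SEIS-95: φ = -23.64361°, λ = -55.69917°
BH-21: φ = -39.29806°, λ = -60.67111°
PM-73→SEIS-95: c = 0.055650 rad, d = 354.54 km
SEIS-95→BH-21: c = 0.282939 rad, d = 1802.60 km
Total = 354.54 + 1802.60 = 2157.15 km

2157 km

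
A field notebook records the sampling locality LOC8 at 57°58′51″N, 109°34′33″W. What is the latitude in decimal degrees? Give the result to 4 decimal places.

57° + 58′/60 + 51″/3600 = 57 + 0.96667 + 0.01417 = 57.9808°

57.9808°N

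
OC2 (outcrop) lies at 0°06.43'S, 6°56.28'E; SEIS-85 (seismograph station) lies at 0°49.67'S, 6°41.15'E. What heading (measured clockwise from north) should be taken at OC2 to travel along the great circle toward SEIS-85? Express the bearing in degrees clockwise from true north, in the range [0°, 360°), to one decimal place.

199.3°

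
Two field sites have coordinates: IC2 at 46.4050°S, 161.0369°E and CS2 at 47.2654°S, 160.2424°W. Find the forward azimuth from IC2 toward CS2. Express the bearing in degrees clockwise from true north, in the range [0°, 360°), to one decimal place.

106.2°

Δλ = 38.7207°
y = sin Δλ · cos φ₂ = 0.424483
x = cos φ₁ sin φ₂ − sin φ₁ cos φ₂ cos Δλ = -0.123038
θ = atan2(y, x) = 106.1645° → 106.1645° (mod 360°)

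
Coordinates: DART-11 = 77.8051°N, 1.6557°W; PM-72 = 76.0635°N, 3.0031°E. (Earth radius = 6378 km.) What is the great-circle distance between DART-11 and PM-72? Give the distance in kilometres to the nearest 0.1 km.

Δφ = -1.7416°,  Δλ = 4.6588°
a = sin²(Δφ/2) + cos φ₁ cos φ₂ sin²(Δλ/2) = 0.000315
c = 2·arcsin(√a) = 0.035499 rad = 2.0340°
d = R·c = 6378 × 0.035499 = 226.4 km

226.4 km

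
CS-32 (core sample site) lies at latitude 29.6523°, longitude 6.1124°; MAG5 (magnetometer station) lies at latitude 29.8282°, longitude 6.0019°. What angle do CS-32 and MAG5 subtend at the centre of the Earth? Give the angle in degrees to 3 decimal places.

Δφ = 0.1759°,  Δλ = -0.1105°
a = sin²(Δφ/2) + cos φ₁ cos φ₂ sin²(Δλ/2) = 0.000003
c = 2·arcsin(√a) = 0.003497 rad = 0.2004°

0.200°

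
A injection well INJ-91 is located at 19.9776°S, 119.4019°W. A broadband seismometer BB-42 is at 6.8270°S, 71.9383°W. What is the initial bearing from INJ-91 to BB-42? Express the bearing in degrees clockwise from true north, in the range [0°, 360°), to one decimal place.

80.9°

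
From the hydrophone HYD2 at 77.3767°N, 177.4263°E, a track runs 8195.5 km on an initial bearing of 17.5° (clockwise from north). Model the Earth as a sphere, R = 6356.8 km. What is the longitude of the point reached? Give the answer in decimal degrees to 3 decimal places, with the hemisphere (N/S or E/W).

δ = d/R = 8195.5/6356.8 = 1.289249 rad
φ₂ = arcsin(sin φ₁ cos δ + cos φ₁ sin δ cos θ)
   = arcsin(0.97583·0.27784 + 0.21854·0.96063·0.95372) = 28.12164°
λ₂ = λ₁ + atan2(sin θ sin δ cos φ₁, cos δ − sin φ₁ sin φ₂) = -21.69272°

21.693°W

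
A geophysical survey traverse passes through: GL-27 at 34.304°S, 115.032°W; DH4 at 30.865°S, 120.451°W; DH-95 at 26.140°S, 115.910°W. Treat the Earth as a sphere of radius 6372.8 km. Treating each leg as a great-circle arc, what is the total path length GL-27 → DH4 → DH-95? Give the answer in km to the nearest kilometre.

GL-27→DH4: c = 0.099739 rad, d = 635.62 km
DH4→DH-95: c = 0.107917 rad, d = 687.73 km
Total = 635.62 + 687.73 = 1323.35 km

1323 km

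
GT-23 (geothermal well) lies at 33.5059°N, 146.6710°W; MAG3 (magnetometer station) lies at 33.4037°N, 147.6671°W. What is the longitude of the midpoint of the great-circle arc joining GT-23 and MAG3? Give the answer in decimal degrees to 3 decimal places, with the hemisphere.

147.169°W

Bx = cos φ₂ cos Δλ = 0.834686,  By = cos φ₂ sin Δλ = -0.014513
φₘ = atan2(sin φ₁ + sin φ₂, √((cos φ₁ + Bx)² + By²)) = 33.45580°
λₘ = λ₁ + atan2(By, cos φ₁ + Bx) = -147.16934°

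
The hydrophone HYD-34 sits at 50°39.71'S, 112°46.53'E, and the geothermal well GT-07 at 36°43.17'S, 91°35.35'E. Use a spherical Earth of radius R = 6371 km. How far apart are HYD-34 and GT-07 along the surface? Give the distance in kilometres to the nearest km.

HYD-34: φ = -50.66183°, λ = +112.77550°
GT-07: φ = -36.71950°, λ = +91.58917°
Δφ = 13.9423°,  Δλ = -21.1863°
a = sin²(Δφ/2) + cos φ₁ cos φ₂ sin²(Δλ/2) = 0.031902
c = 2·arcsin(√a) = 0.359152 rad = 20.5779°
d = R·c = 6371 × 0.359152 = 2288.2 km

2288 km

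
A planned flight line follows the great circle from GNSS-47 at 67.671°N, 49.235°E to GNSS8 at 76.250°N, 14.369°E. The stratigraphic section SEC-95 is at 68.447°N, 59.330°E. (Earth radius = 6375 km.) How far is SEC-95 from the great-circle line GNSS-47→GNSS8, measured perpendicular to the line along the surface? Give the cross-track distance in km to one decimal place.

δ₁₃ = central angle GNSS-47→SEC-95 = 0.067131 rad  (haversine)
θ₁₃ = bearing GNSS-47→SEC-95 = 73.721°,  θ₁₂ = bearing GNSS-47→GNSS8 = 324.235°
dₓₜ = R·arcsin(sin δ₁₃ · sin(θ₁₃ − θ₁₂)) = 6375·arcsin(0.06708·sin(-250.515°)) = 403.418 km
|dₓₜ| = 403.418 km

403.4 km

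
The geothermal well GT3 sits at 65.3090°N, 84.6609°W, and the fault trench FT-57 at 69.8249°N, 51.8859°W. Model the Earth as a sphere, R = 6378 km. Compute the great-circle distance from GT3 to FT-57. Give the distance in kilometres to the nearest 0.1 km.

1458.7 km

Δφ = 4.5159°,  Δλ = 32.7750°
a = sin²(Δφ/2) + cos φ₁ cos φ₂ sin²(Δλ/2) = 0.013020
c = 2·arcsin(√a) = 0.228708 rad = 13.1040°
d = R·c = 6378 × 0.228708 = 1458.7 km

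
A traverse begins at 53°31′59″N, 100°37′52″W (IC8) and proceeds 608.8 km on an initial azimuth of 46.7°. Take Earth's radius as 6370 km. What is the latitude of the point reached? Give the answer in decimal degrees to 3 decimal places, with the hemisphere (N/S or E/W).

57.080°N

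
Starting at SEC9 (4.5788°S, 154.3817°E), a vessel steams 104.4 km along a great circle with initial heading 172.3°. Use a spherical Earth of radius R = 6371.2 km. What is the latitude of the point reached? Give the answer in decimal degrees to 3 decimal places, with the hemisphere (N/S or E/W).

5.509°S

δ = d/R = 104.4/6371.2 = 0.016386 rad
φ₂ = arcsin(sin φ₁ cos δ + cos φ₁ sin δ cos θ)
   = arcsin(-0.07983·0.99987 + 0.99681·0.01639·-0.99098) = -5.50918°
λ₂ = λ₁ + atan2(sin θ sin δ cos φ₁, cos δ − sin φ₁ sin φ₂) = 154.50807°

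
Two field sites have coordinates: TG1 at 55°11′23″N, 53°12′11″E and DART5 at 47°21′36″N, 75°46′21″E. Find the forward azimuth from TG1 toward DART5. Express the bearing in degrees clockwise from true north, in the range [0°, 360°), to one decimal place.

109.8°

TG1: φ = +55.18972°, λ = +53.20306°
DART5: φ = +47.36000°, λ = +75.77250°
Δλ = 22.5694°
y = sin Δλ · cos φ₂ = 0.259984
x = cos φ₁ sin φ₂ − sin φ₁ cos φ₂ cos Δλ = -0.093635
θ = atan2(y, x) = 109.8069° → 109.8069° (mod 360°)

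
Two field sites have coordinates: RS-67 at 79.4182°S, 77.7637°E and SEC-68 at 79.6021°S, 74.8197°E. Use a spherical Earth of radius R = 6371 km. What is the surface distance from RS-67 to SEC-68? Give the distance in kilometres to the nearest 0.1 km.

63.0 km

Δφ = -0.1839°,  Δλ = -2.9440°
a = sin²(Δφ/2) + cos φ₁ cos φ₂ sin²(Δλ/2) = 0.000024
c = 2·arcsin(√a) = 0.009889 rad = 0.5666°
d = R·c = 6371 × 0.009889 = 63.0 km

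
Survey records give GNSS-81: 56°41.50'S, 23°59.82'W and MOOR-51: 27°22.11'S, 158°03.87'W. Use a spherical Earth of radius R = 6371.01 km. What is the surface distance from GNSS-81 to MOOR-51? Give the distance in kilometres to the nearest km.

9721 km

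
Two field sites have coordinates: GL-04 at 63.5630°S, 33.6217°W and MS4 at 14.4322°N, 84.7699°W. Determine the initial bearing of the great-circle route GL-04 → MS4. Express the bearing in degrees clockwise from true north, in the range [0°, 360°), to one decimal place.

311.0°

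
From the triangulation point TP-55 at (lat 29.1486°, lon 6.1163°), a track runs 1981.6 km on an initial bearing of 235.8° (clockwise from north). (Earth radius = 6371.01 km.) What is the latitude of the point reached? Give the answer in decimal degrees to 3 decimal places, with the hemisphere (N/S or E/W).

18.268°N

δ = d/R = 1981.6/6371.01 = 0.311034 rad
φ₂ = arcsin(sin φ₁ cos δ + cos φ₁ sin δ cos θ)
   = arcsin(0.48708·0.95202 + 0.87336·0.30604·-0.56208) = 18.26838°
λ₂ = λ₁ + atan2(sin θ sin δ cos φ₁, cos δ − sin φ₁ sin φ₂) = -9.34320°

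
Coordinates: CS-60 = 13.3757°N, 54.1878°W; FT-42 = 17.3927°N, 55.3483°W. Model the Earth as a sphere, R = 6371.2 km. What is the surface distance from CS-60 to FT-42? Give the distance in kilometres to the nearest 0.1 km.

Δφ = 4.0170°,  Δλ = -1.1605°
a = sin²(Δφ/2) + cos φ₁ cos φ₂ sin²(Δλ/2) = 0.001324
c = 2·arcsin(√a) = 0.072778 rad = 4.1698°
d = R·c = 6371.2 × 0.072778 = 463.7 km

463.7 km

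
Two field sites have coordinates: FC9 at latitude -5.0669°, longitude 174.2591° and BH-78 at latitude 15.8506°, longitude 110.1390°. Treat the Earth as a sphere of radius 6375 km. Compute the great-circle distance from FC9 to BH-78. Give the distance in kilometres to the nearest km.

7431 km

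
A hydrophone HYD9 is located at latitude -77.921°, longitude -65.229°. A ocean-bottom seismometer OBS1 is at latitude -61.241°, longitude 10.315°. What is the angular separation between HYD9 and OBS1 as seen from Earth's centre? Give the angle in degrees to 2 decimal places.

28.07°

Δφ = 16.6800°,  Δλ = 75.5440°
a = sin²(Δφ/2) + cos φ₁ cos φ₂ sin²(Δλ/2) = 0.058812
c = 2·arcsin(√a) = 0.489909 rad = 28.0697°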